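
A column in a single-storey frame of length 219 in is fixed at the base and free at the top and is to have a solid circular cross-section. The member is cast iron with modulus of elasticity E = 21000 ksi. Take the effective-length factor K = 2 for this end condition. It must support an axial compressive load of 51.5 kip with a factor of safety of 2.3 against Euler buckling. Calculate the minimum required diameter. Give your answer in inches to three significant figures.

Required P_cr = n·P = 2.3 × 51.5 = 118.4 kip
L_e = K·L = 2 × 219 = 438.0 in
Required I = P_cr·L_e²/(π²E) = 1.184×10^5 × 438.0² / (π² × 2.10×10^7) = 109.6 in⁴
Solid circle: I = πd⁴/64  ⇒  d = (64I/π)^(1/4) = (64×109.6/π)^(1/4) = 6.87 in

d ≈ 6.87 in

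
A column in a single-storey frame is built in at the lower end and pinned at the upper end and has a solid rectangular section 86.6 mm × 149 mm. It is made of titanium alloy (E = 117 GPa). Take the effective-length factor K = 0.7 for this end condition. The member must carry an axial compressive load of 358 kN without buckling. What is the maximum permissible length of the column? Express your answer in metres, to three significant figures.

Buckling occurs about the weak axis: I_min = h·b³/12 with b = 86.6 mm (the shorter side).
I_min = 149×86.6³/12 = 8.064×10^6 mm⁴
I = 8.064×10^-6 m⁴
At the buckling limit P_cr = P = 3.580×10^5 N
From P_cr = π²EI/(K·L)²:  L = (1/K)·√(π²EI/P_cr) = (1/0.7)·√(π²×1.17×10^11×8.064×10^-6/3.580×10^5)
L = 7.29 m

L_max ≈ 7.29 m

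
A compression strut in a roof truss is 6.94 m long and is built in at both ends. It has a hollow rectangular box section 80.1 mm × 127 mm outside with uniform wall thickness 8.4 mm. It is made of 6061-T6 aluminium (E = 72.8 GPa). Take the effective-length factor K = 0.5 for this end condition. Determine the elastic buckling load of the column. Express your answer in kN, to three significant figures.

Inner dimensions: h_i = 127 − 2×8.4 = 110.2 mm, b_i = 80.1 − 2×8.4 = 63.30 mm
Weak-axis I_min = (h_o·b_o³ − h_i·b_i³)/12 with b_o = 80.1, b_i = 63.30 mm (shorter outer/inner sides).
I_min = (127×80.1³ − 110.2×63.30³)/12 = 3.110×10^6 mm⁴
I = 3.110×10^6 mm⁴ = 3.110×10^-6 m⁴
Effective length L_e = K·L = 0.5 × 6.94 = 3.470 m
P_cr = π²EI / L_e² = π² × 72.8×10⁹ × 3.110×10^-6 / 3.470² = 1.856×10^5 N

P_cr ≈ 186 kN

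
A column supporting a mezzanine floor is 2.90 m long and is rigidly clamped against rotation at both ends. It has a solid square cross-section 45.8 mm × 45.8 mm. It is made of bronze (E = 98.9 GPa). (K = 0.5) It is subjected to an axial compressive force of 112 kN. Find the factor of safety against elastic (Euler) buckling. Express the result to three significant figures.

n ≈ 1.52

I = a⁴/12 = 45.8⁴/12 = 3.667×10^5 mm⁴
I = 3.667×10^5 mm⁴ = 3.667×10^-7 m⁴
Effective length L_e = K·L = 0.5 × 2.90 = 1.450 m
P_cr = π²EI / L_e² = π² × 98.9×10⁹ × 3.667×10^-7 / 1.450² = 1.702×10^5 N
Factor of safety n = P_cr / P = 170.23 / 112 = 1.52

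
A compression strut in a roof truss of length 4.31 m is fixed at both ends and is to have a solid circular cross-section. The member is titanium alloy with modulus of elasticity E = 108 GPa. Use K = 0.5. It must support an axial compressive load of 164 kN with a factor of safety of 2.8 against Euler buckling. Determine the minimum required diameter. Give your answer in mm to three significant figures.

d ≈ 79.9 mm

Required P_cr = n·P = 2.8 × 164 = 459.2 kN
L_e = K·L = 0.5 × 4.31 = 2.155 m
Required I = P_cr·L_e²/(π²E) = 4.592×10^5 × 2.155² / (π² × 1.08×10^11) = 2.001×10^-6 m⁴
I_req = 2.001×10^6 mm⁴
Solid circle: I = πd⁴/64  ⇒  d = (64I/π)^(1/4) = (64×2.001×10^6/π)^(1/4) = 79.9 mm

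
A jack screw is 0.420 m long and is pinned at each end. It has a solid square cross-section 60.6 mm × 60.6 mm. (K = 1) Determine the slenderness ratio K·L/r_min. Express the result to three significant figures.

I = a⁴/12 = 60.6⁴/12 = 1.124×10^6 mm⁴
A = 3.672×10^3 mm²;  r_min = √(I/A) = √(1.124×10^6/3.672×10^3) = 17.49 mm
L_e = K·L = 1 × 0.420 m = 0.4200 m = 420.00 mm
λ = L_e / r_min = 420.00 / 17.49 = 24.0

λ ≈ 24.0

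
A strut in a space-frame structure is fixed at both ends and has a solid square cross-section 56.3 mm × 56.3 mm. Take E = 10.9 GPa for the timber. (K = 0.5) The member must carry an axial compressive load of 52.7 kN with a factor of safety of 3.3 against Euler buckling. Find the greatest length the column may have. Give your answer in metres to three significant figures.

L_max ≈ 1.44 m

I = a⁴/12 = 56.3⁴/12 = 8.372×10^5 mm⁴
I = 8.372×10^-7 m⁴
Required critical load P_cr = n·P = 3.3 × 52.7 = 173.9 kN = 1.739×10^5 N
From P_cr = π²EI/(K·L)²:  L = (1/K)·√(π²EI/P_cr) = (1/0.5)·√(π²×1.09×10^10×8.372×10^-7/1.739×10^5)
L = 1.44 m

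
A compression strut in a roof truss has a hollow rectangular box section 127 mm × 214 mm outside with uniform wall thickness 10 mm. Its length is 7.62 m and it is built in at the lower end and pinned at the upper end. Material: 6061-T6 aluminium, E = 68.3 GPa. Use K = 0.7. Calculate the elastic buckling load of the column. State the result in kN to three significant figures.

P_cr ≈ 396 kN

Inner dimensions: h_i = 214 − 2×10 = 194.0 mm, b_i = 127 − 2×10 = 107.0 mm
Weak-axis I_min = (h_o·b_o³ − h_i·b_i³)/12 with b_o = 127, b_i = 107.0 mm (shorter outer/inner sides).
I_min = (214×127³ − 194.0×107.0³)/12 = 1.672×10^7 mm⁴
I = 1.672×10^7 mm⁴ = 1.672×10^-5 m⁴
Effective length L_e = K·L = 0.7 × 7.62 = 5.334 m
P_cr = π²EI / L_e² = π² × 68.3×10⁹ × 1.672×10^-5 / 5.334² = 3.963×10^5 N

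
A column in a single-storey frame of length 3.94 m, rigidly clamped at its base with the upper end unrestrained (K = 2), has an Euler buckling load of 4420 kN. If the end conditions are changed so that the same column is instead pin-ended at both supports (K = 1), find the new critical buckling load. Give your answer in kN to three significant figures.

P_cr ≈ 17700 kN

P_cr ∝ 1/K², so P_cr,new = P_cr,old × (K_old/K_new)² = 4420 × (2/1)²
= 4420 × 4.000 = 17700 kN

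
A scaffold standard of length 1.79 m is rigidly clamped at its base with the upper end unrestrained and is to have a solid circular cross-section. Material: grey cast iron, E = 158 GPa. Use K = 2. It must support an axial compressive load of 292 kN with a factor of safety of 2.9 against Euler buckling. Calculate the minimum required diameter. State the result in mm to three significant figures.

Required P_cr = n·P = 2.9 × 292 = 846.8 kN
L_e = K·L = 2 × 1.79 = 3.580 m
Required I = P_cr·L_e²/(π²E) = 8.468×10^5 × 3.580² / (π² × 1.58×10^11) = 6.960×10^-6 m⁴
I_req = 6.960×10^6 mm⁴
Solid circle: I = πd⁴/64  ⇒  d = (64I/π)^(1/4) = (64×6.960×10^6/π)^(1/4) = 109 mm

d ≈ 109 mm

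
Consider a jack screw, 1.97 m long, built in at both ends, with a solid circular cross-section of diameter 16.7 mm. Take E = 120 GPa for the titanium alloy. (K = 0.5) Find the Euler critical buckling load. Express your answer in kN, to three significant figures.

P_cr ≈ 4.66 kN

I = πd⁴/64 = π×16.7⁴/64 = 3.818×10^3 mm⁴
I = 3.818×10^3 mm⁴ = 3.818×10^-9 m⁴
Effective length L_e = K·L = 0.5 × 1.97 = 0.9850 m
P_cr = π²EI / L_e² = π² × 120×10⁹ × 3.818×10^-9 / 0.9850² = 4.661×10^3 N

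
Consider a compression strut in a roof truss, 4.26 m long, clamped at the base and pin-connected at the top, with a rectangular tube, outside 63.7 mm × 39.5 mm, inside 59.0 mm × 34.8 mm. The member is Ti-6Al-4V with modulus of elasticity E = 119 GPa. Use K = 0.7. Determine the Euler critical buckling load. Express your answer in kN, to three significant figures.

P_cr ≈ 15.8 kN

Weak-axis I_min = (h_o·b_o³ − h_i·b_i³)/12 with b_o = 39.5, b_i = 34.80 mm (shorter outer/inner sides).
I_min = (63.7×39.5³ − 59.00×34.80³)/12 = 1.199×10^5 mm⁴
I = 1.199×10^5 mm⁴ = 1.199×10^-7 m⁴
Effective length L_e = K·L = 0.7 × 4.26 = 2.982 m
P_cr = π²EI / L_e² = π² × 119×10⁹ × 1.199×10^-7 / 2.982² = 1.584×10^4 N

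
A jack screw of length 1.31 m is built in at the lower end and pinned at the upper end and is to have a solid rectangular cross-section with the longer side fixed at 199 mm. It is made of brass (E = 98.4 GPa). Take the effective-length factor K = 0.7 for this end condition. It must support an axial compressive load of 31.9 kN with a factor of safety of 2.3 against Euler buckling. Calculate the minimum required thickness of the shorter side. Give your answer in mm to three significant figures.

Required P_cr = n·P = 2.3 × 31.9 = 73.37 kN
L_e = K·L = 0.7 × 1.31 = 0.9170 m
Required I = P_cr·L_e²/(π²E) = 7.337×10^4 × 0.9170² / (π² × 9.84×10^10) = 6.353×10^-8 m⁴
I_req = 6.353×10^4 mm⁴
Rectangle, weak axis: I_min = h·b³/12 with h = 199 mm fixed  ⇒  b = (12I/h)^(1/3) = 15.6 mm

b ≈ 15.6 mm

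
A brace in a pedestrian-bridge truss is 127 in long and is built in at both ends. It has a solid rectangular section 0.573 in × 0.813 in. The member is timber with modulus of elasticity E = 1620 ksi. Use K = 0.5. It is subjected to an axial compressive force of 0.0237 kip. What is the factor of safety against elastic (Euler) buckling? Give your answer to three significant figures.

Buckling occurs about the weak axis: I_min = h·b³/12 with b = 0.573 in (the shorter side).
I_min = 0.813×0.573³/12 = 1.275×10^-2 in⁴
Effective length L_e = K·L = 0.5 × 127 = 63.50 in
P_cr = π²EI / L_e² = π² × 1620×10³ × 1.275×10^-2 / 63.50² = 50.54 lb
Factor of safety n = P_cr / P = 0.050541 / 0.0237 = 2.13

n ≈ 2.13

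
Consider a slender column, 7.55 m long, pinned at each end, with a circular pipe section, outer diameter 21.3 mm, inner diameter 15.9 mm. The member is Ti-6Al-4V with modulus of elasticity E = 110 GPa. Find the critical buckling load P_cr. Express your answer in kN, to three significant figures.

P_cr ≈ 0.133 kN

d_o = 21.3 mm, d_i = 15.9 mm
I = π(d_o⁴ − d_i⁴)/64 = π(21.3⁴ − 15.90⁴)/64 = 6.967×10^3 mm⁴
I = 6.967×10^3 mm⁴ = 6.967×10^-9 m⁴
Effective length L_e = K·L = 1 × 7.55 = 7.550 m
P_cr = π²EI / L_e² = π² × 110×10⁹ × 6.967×10^-9 / 7.550² = 132.7 N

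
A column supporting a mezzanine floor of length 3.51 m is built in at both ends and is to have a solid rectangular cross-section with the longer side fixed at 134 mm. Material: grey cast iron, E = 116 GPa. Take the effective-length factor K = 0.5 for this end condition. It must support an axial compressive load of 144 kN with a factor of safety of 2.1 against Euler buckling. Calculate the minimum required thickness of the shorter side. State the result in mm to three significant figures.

Required P_cr = n·P = 2.1 × 144 = 302.4 kN
L_e = K·L = 0.5 × 3.51 = 1.755 m
Required I = P_cr·L_e²/(π²E) = 3.024×10^5 × 1.755² / (π² × 1.16×10^11) = 8.135×10^-7 m⁴
I_req = 8.135×10^5 mm⁴
Rectangle, weak axis: I_min = h·b³/12 with h = 134 mm fixed  ⇒  b = (12I/h)^(1/3) = 41.8 mm

b ≈ 41.8 mm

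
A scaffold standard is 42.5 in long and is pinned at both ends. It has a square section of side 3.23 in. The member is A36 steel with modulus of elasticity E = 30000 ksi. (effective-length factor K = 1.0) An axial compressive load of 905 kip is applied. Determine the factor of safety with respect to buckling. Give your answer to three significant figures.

n ≈ 1.64

I = a⁴/12 = 3.23⁴/12 = 9.070 in⁴
Effective length L_e = K·L = 1 × 42.5 = 42.50 in
P_cr = π²EI / L_e² = π² × 30000×10³ × 9.070 / 42.50² = 1.487×10^6 lb
Factor of safety n = P_cr / P = 1486.9 / 905 = 1.64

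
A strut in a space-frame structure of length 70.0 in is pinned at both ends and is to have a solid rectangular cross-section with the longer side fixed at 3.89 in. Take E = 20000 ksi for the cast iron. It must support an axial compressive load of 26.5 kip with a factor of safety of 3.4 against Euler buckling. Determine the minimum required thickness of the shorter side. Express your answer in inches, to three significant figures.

b ≈ 1.90 in

Required P_cr = n·P = 3.4 × 26.5 = 90.10 kip
L_e = K·L = 1 × 70.0 = 70.00 in
Required I = P_cr·L_e²/(π²E) = 9.010×10^4 × 70.00² / (π² × 2.00×10^7) = 2.237 in⁴
Rectangle, weak axis: I_min = h·b³/12 with h = 3.89 in fixed  ⇒  b = (12I/h)^(1/3) = 1.90 in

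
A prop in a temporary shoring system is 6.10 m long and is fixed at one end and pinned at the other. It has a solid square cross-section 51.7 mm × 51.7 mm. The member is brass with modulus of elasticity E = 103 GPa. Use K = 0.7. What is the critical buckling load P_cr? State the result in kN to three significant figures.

P_cr ≈ 33.2 kN

I = a⁴/12 = 51.7⁴/12 = 5.954×10^5 mm⁴
I = 5.954×10^5 mm⁴ = 5.954×10^-7 m⁴
Effective length L_e = K·L = 0.7 × 6.10 = 4.270 m
P_cr = π²EI / L_e² = π² × 103×10⁹ × 5.954×10^-7 / 4.270² = 3.319×10^4 N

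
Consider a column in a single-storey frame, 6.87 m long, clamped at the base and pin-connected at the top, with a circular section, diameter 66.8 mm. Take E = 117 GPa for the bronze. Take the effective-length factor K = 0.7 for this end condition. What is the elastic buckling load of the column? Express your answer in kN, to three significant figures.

I = πd⁴/64 = π×66.8⁴/64 = 9.774×10^5 mm⁴
I = 9.774×10^5 mm⁴ = 9.774×10^-7 m⁴
Effective length L_e = K·L = 0.7 × 6.87 = 4.809 m
P_cr = π²EI / L_e² = π² × 117×10⁹ × 9.774×10^-7 / 4.809² = 4.880×10^4 N

P_cr ≈ 48.8 kN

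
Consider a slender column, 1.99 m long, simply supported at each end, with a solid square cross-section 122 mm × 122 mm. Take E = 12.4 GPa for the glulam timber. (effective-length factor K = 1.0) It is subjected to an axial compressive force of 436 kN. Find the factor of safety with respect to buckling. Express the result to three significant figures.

I = a⁴/12 = 122⁴/12 = 1.846×10^7 mm⁴
I = 1.846×10^7 mm⁴ = 1.846×10^-5 m⁴
Effective length L_e = K·L = 1 × 1.99 = 1.990 m
P_cr = π²EI / L_e² = π² × 12.4×10⁹ × 1.846×10^-5 / 1.990² = 5.705×10^5 N
Factor of safety n = P_cr / P = 570.52 / 436 = 1.31

n ≈ 1.31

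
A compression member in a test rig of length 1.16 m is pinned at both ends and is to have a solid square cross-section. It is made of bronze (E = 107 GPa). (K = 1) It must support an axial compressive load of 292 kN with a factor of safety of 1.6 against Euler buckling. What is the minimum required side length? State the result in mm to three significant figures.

a ≈ 51.7 mm

Required P_cr = n·P = 1.6 × 292 = 467.2 kN
L_e = K·L = 1 × 1.16 = 1.160 m
Required I = P_cr·L_e²/(π²E) = 4.672×10^5 × 1.160² / (π² × 1.07×10^11) = 5.953×10^-7 m⁴
I_req = 5.953×10^5 mm⁴
Solid square: I = a⁴/12  ⇒  a = (12I)^(1/4) = (12×5.953×10^5)^(1/4) = 51.7 mm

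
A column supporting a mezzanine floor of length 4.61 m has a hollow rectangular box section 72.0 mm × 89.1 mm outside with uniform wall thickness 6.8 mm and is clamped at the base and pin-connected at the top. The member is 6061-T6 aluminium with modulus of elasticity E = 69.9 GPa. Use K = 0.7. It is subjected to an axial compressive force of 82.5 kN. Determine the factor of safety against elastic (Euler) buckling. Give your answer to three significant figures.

Inner dimensions: h_i = 89.1 − 2×6.8 = 75.50 mm, b_i = 72.0 − 2×6.8 = 58.40 mm
Weak-axis I_min = (h_o·b_o³ − h_i·b_i³)/12 with b_o = 72.0, b_i = 58.40 mm (shorter outer/inner sides).
I_min = (89.1×72.0³ − 75.50×58.40³)/12 = 1.518×10^6 mm⁴
I = 1.518×10^6 mm⁴ = 1.518×10^-6 m⁴
Effective length L_e = K·L = 0.7 × 4.61 = 3.227 m
P_cr = π²EI / L_e² = π² × 69.9×10⁹ × 1.518×10^-6 / 3.227² = 1.006×10^5 N
Factor of safety n = P_cr / P = 100.58 / 82.5 = 1.22

n ≈ 1.22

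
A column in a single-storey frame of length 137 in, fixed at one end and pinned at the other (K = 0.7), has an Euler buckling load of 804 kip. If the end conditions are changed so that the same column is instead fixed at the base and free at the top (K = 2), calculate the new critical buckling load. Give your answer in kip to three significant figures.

P_cr ≈ 98.5 kip

P_cr ∝ 1/K², so P_cr,new = P_cr,old × (K_old/K_new)² = 804 × (0.7/2)²
= 804 × 0.1225 = 98.5 kip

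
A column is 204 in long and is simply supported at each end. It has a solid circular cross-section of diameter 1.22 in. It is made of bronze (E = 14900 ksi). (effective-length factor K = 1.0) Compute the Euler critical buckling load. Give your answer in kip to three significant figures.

P_cr ≈ 0.384 kip

I = πd⁴/64 = π×1.22⁴/64 = 0.1087 in⁴
Effective length L_e = K·L = 1 × 204 = 204.0 in
P_cr = π²EI / L_e² = π² × 14900×10³ × 0.1087 / 204.0² = 384.3 lb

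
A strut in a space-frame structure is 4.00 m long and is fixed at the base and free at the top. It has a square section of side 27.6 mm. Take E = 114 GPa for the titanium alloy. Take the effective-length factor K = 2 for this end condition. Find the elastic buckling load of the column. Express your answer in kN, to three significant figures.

P_cr ≈ 0.850 kN

I = a⁴/12 = 27.6⁴/12 = 4.836×10^4 mm⁴
I = 4.836×10^4 mm⁴ = 4.836×10^-8 m⁴
Effective length L_e = K·L = 2 × 4.00 = 8.000 m
P_cr = π²EI / L_e² = π² × 114×10⁹ × 4.836×10^-8 / 8.000² = 850.1 N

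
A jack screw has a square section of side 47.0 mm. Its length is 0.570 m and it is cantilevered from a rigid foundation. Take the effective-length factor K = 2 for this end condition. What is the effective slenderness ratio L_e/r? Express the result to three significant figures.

λ ≈ 84.0

For a square r = a/√12 = 47.0/√12 = 13.57 mm
L_e = K·L = 2 × 0.570 m = 1.140 m = 1140.0 mm
λ = L_e / r_min = 1140.0 / 13.57 = 84.0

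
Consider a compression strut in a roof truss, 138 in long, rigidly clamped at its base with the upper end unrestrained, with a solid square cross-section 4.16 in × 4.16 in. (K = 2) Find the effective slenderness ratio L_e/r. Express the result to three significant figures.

For a square r = a/√12 = 4.16/√12 = 1.201 in
L_e = K·L = 2 × 138 = 276.0 in
λ = L_e / r_min = 276.00 / 1.201 = 230

λ ≈ 230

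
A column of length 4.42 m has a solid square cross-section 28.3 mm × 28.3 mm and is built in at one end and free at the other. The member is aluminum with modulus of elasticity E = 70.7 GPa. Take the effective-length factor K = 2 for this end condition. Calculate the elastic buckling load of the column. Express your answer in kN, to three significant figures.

I = a⁴/12 = 28.3⁴/12 = 5.345×10^4 mm⁴
I = 5.345×10^4 mm⁴ = 5.345×10^-8 m⁴
Effective length L_e = K·L = 2 × 4.42 = 8.840 m
P_cr = π²EI / L_e² = π² × 70.7×10⁹ × 5.345×10^-8 / 8.840² = 477.3 N

P_cr ≈ 0.477 kN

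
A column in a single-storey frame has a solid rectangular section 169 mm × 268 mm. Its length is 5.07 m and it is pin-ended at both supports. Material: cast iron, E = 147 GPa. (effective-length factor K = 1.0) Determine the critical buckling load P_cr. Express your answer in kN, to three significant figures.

P_cr ≈ 6080 kN

Buckling occurs about the weak axis: I_min = h·b³/12 with b = 169 mm (the shorter side).
I_min = 268×169³/12 = 1.078×10^8 mm⁴
I = 1.078×10^8 mm⁴ = 1.078×10^-4 m⁴
Effective length L_e = K·L = 1 × 5.07 = 5.070 m
P_cr = π²EI / L_e² = π² × 147×10⁹ × 1.078×10^-4 / 5.070² = 6.084×10^6 N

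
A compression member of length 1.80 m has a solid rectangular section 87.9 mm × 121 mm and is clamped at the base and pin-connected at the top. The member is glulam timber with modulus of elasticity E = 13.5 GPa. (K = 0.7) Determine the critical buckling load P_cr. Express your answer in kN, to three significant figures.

P_cr ≈ 575 kN

Buckling occurs about the weak axis: I_min = h·b³/12 with b = 87.9 mm (the shorter side).
I_min = 121×87.9³/12 = 6.848×10^6 mm⁴
I = 6.848×10^6 mm⁴ = 6.848×10^-6 m⁴
Effective length L_e = K·L = 0.7 × 1.80 = 1.260 m
P_cr = π²EI / L_e² = π² × 13.5×10⁹ × 6.848×10^-6 / 1.260² = 5.747×10^5 N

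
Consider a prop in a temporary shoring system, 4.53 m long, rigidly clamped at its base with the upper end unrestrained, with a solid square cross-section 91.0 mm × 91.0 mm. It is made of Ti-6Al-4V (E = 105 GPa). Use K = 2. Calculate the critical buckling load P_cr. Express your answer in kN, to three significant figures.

P_cr ≈ 72.1 kN

I = a⁴/12 = 91.0⁴/12 = 5.715×10^6 mm⁴
I = 5.715×10^6 mm⁴ = 5.715×10^-6 m⁴
Effective length L_e = K·L = 2 × 4.53 = 9.060 m
P_cr = π²EI / L_e² = π² × 105×10⁹ × 5.715×10^-6 / 9.060² = 7.215×10^4 N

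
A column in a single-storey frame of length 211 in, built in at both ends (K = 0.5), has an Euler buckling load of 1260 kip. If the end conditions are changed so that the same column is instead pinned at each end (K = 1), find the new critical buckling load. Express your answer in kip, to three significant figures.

P_cr ≈ 315 kip

P_cr ∝ 1/K², so P_cr,new = P_cr,old × (K_old/K_new)² = 1260 × (0.5/1)²
= 1260 × 0.2500 = 315 kip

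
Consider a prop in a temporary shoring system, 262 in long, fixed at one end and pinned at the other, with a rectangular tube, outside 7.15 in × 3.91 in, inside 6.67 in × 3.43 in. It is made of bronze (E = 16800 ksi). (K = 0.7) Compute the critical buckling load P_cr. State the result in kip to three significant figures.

Weak-axis I_min = (h_o·b_o³ − h_i·b_i³)/12 with b_o = 3.91, b_i = 3.430 in (shorter outer/inner sides).
I_min = (7.15×3.91³ − 6.670×3.430³)/12 = 13.19 in⁴
Effective length L_e = K·L = 0.7 × 262 = 183.4 in
P_cr = π²EI / L_e² = π² × 16800×10³ × 13.19 / 183.4² = 6.501×10^4 lb

P_cr ≈ 65.0 kip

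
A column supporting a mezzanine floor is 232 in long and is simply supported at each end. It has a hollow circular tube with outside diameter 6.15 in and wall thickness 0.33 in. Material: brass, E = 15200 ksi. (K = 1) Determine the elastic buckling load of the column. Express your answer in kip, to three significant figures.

Inner diameter d_i = 6.15 − 2×0.33 = 5.490 in
I = π(d_o⁴ − d_i⁴)/64 = π(6.15⁴ − 5.490⁴)/64 = 25.63 in⁴
Effective length L_e = K·L = 1 × 232 = 232.0 in
P_cr = π²EI / L_e² = π² × 15200×10³ × 25.63 / 232.0² = 7.143×10^4 lb

P_cr ≈ 71.4 kip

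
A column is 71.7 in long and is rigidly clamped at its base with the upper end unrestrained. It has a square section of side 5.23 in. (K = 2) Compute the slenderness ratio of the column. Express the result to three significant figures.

λ ≈ 95.0

I = a⁴/12 = 5.23⁴/12 = 62.35 in⁴
A = 27.35 in²;  r_min = √(I/A) = √(62.35/27.35) = 1.510 in
L_e = K·L = 2 × 71.7 = 143.4 in
λ = L_e / r_min = 143.40 / 1.510 = 95.0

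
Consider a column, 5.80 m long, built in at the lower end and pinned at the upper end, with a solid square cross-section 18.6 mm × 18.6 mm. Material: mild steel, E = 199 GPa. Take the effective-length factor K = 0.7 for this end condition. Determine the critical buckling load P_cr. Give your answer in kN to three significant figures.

I = a⁴/12 = 18.6⁴/12 = 9.974×10^3 mm⁴
I = 9.974×10^3 mm⁴ = 9.974×10^-9 m⁴
Effective length L_e = K·L = 0.7 × 5.80 = 4.060 m
P_cr = π²EI / L_e² = π² × 199×10⁹ × 9.974×10^-9 / 4.060² = 1.188×10^3 N

P_cr ≈ 1.19 kN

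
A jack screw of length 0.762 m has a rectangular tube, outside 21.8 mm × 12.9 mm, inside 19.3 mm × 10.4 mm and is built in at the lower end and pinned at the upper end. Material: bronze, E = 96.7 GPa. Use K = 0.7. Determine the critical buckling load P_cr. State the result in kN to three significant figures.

Weak-axis I_min = (h_o·b_o³ − h_i·b_i³)/12 with b_o = 12.9, b_i = 10.40 mm (shorter outer/inner sides).
I_min = (21.8×12.9³ − 19.30×10.40³)/12 = 2.091×10^3 mm⁴
I = 2.091×10^3 mm⁴ = 2.091×10^-9 m⁴
Effective length L_e = K·L = 0.7 × 0.762 = 0.5334 m
P_cr = π²EI / L_e² = π² × 96.7×10⁹ × 2.091×10^-9 / 0.5334² = 7.013×10^3 N

P_cr ≈ 7.01 kN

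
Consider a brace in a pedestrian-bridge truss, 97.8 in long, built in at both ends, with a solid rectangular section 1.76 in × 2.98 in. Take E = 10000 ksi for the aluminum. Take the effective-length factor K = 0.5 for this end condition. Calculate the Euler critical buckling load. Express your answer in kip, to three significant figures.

Buckling occurs about the weak axis: I_min = h·b³/12 with b = 1.76 in (the shorter side).
I_min = 2.98×1.76³/12 = 1.354 in⁴
Effective length L_e = K·L = 0.5 × 97.8 = 48.90 in
P_cr = π²EI / L_e² = π² × 10000×10³ × 1.354 / 48.90² = 5.588×10^4 lb

P_cr ≈ 55.9 kip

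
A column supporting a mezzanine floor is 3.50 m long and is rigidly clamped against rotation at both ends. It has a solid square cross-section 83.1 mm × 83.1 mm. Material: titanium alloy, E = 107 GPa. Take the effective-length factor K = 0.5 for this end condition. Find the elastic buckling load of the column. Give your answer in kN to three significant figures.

P_cr ≈ 1370 kN

I = a⁴/12 = 83.1⁴/12 = 3.974×10^6 mm⁴
I = 3.974×10^6 mm⁴ = 3.974×10^-6 m⁴
Effective length L_e = K·L = 0.5 × 3.50 = 1.750 m
P_cr = π²EI / L_e² = π² × 107×10⁹ × 3.974×10^-6 / 1.750² = 1.370×10^6 N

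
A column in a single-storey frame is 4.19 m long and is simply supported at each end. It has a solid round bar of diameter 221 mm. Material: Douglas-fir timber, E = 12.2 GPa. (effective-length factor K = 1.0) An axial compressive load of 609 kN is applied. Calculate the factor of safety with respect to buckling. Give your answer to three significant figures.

I = πd⁴/64 = π×221⁴/64 = 1.171×10^8 mm⁴
I = 1.171×10^8 mm⁴ = 1.171×10^-4 m⁴
Effective length L_e = K·L = 1 × 4.19 = 4.190 m
P_cr = π²EI / L_e² = π² × 12.2×10⁹ × 1.171×10^-4 / 4.190² = 8.031×10^5 N
Factor of safety n = P_cr / P = 803.10 / 609 = 1.32

n ≈ 1.32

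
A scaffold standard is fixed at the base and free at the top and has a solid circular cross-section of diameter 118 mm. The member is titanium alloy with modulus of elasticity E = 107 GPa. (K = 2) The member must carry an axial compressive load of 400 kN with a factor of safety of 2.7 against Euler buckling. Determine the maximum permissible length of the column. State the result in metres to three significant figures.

I = πd⁴/64 = π×118⁴/64 = 9.517×10^6 mm⁴
I = 9.517×10^-6 m⁴
Required critical load P_cr = n·P = 2.7 × 400 = 1080 kN = 1.080×10^6 N
From P_cr = π²EI/(K·L)²:  L = (1/K)·√(π²EI/P_cr) = (1/2)·√(π²×1.07×10^11×9.517×10^-6/1.080×10^6)
L = 1.53 m

L_max ≈ 1.53 m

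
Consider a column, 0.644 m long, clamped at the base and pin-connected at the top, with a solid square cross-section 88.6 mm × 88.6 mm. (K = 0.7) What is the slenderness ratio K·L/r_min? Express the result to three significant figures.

λ ≈ 17.6

I = a⁴/12 = 88.6⁴/12 = 5.135×10^6 mm⁴
A = 7.850×10^3 mm²;  r_min = √(I/A) = √(5.135×10^6/7.850×10^3) = 25.58 mm
L_e = K·L = 0.7 × 0.644 m = 0.4508 m = 450.80 mm
λ = L_e / r_min = 450.80 / 25.58 = 17.6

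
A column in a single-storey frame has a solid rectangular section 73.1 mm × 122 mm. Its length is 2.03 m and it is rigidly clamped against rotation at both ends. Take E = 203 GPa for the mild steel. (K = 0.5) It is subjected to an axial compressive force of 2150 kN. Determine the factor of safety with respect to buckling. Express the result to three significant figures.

Buckling occurs about the weak axis: I_min = h·b³/12 with b = 73.1 mm (the shorter side).
I_min = 122×73.1³/12 = 3.971×10^6 mm⁴
I = 3.971×10^6 mm⁴ = 3.971×10^-6 m⁴
Effective length L_e = K·L = 0.5 × 2.03 = 1.015 m
P_cr = π²EI / L_e² = π² × 203×10⁹ × 3.971×10^-6 / 1.015² = 7.723×10^6 N
Factor of safety n = P_cr / P = 7723.1 / 2150 = 3.59

n ≈ 3.59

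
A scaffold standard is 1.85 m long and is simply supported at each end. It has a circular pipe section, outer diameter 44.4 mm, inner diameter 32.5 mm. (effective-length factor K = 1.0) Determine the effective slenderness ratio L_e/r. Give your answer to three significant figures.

d_o = 44.4 mm, d_i = 32.5 mm
I = π(d_o⁴ − d_i⁴)/64 = π(44.4⁴ − 32.50⁴)/64 = 1.360×10^5 mm⁴
A = 718.7 mm²;  r_min = √(I/A) = √(1.360×10^5/718.7) = 13.76 mm
L_e = K·L = 1 × 1.85 m = 1.850 m = 1850.0 mm
λ = L_e / r_min = 1850.0 / 13.76 = 134

λ ≈ 134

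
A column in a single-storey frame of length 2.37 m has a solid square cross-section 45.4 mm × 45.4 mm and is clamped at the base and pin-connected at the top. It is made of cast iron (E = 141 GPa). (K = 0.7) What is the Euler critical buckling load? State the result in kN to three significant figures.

P_cr ≈ 179 kN

I = a⁴/12 = 45.4⁴/12 = 3.540×10^5 mm⁴
I = 3.540×10^5 mm⁴ = 3.540×10^-7 m⁴
Effective length L_e = K·L = 0.7 × 2.37 = 1.659 m
P_cr = π²EI / L_e² = π² × 141×10⁹ × 3.540×10^-7 / 1.659² = 1.790×10^5 N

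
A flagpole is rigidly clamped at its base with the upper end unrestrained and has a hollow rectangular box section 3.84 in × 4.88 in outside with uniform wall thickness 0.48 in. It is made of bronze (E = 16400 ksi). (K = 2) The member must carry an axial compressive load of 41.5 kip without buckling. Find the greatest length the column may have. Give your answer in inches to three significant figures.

Inner dimensions: h_i = 4.88 − 2×0.48 = 3.920 in, b_i = 3.84 − 2×0.48 = 2.880 in
Weak-axis I_min = (h_o·b_o³ − h_i·b_i³)/12 with b_o = 3.84, b_i = 2.880 in (shorter outer/inner sides).
I_min = (4.88×3.84³ − 3.920×2.880³)/12 = 15.22 in⁴
At the buckling limit P_cr = P = 4.150×10^4 lb
From P_cr = π²EI/(K·L)²:  L = (1/K)·√(π²EI/P_cr) = (1/2)·√(π²×1.64×10^7×15.22/4.150×10^4)
L = 122 in

L_max ≈ 122 in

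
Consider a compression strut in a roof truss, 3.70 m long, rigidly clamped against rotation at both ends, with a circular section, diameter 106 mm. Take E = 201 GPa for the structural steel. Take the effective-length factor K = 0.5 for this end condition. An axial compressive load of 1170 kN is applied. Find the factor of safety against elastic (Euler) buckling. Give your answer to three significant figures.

n ≈ 3.07

I = πd⁴/64 = π×106⁴/64 = 6.197×10^6 mm⁴
I = 6.197×10^6 mm⁴ = 6.197×10^-6 m⁴
Effective length L_e = K·L = 0.5 × 3.70 = 1.850 m
P_cr = π²EI / L_e² = π² × 201×10⁹ × 6.197×10^-6 / 1.850² = 3.592×10^6 N
Factor of safety n = P_cr / P = 3592.1 / 1170 = 3.07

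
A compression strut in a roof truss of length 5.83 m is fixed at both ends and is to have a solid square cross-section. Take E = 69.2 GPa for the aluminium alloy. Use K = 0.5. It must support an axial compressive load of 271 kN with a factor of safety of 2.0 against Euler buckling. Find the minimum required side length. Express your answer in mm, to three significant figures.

a ≈ 94.8 mm

Required P_cr = n·P = 2.0 × 271 = 542.0 kN
L_e = K·L = 0.5 × 5.83 = 2.915 m
Required I = P_cr·L_e²/(π²E) = 5.420×10^5 × 2.915² / (π² × 6.92×10^10) = 6.743×10^-6 m⁴
I_req = 6.743×10^6 mm⁴
Solid square: I = a⁴/12  ⇒  a = (12I)^(1/4) = (12×6.743×10^6)^(1/4) = 94.8 mm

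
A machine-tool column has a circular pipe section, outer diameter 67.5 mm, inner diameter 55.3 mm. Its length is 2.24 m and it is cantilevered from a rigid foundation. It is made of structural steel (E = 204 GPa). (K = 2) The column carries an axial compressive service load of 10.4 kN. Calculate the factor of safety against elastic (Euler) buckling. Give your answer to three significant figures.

n ≈ 5.40

d_o = 67.5 mm, d_i = 55.3 mm
I = π(d_o⁴ − d_i⁴)/64 = π(67.5⁴ − 55.30⁴)/64 = 5.600×10^5 mm⁴
I = 5.600×10^5 mm⁴ = 5.600×10^-7 m⁴
Effective length L_e = K·L = 2 × 2.24 = 4.480 m
P_cr = π²EI / L_e² = π² × 204×10⁹ × 5.600×10^-7 / 4.480² = 5.617×10^4 N
Factor of safety n = P_cr / P = 56.174 / 10.4 = 5.40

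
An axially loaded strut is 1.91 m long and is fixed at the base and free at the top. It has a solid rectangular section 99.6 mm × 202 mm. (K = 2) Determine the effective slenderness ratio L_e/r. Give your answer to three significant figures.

Buckling occurs about the weak axis: I_min = h·b³/12 with b = 99.6 mm (the shorter side).
I_min = 202×99.6³/12 = 1.663×10^7 mm⁴
A = 2.012×10^4 mm²;  r_min = √(I/A) = √(1.663×10^7/2.012×10^4) = 28.75 mm
L_e = K·L = 2 × 1.91 m = 3.820 m = 3820.0 mm
λ = L_e / r_min = 3820.0 / 28.75 = 133

λ ≈ 133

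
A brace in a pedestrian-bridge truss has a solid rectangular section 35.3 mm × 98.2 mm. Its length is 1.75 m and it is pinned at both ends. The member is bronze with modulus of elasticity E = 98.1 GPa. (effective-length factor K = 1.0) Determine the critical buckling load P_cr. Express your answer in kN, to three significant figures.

Buckling occurs about the weak axis: I_min = h·b³/12 with b = 35.3 mm (the shorter side).
I_min = 98.2×35.3³/12 = 3.600×10^5 mm⁴
I = 3.600×10^5 mm⁴ = 3.600×10^-7 m⁴
Effective length L_e = K·L = 1 × 1.75 = 1.750 m
P_cr = π²EI / L_e² = π² × 98.1×10⁹ × 3.600×10^-7 / 1.750² = 1.138×10^5 N

P_cr ≈ 114 kN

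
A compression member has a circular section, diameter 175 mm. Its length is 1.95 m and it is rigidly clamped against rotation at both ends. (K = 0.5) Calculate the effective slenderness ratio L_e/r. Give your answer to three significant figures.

For a solid circle r = d/4 = 175/4 = 43.75 mm
L_e = K·L = 0.5 × 1.95 m = 0.9750 m = 975.00 mm
λ = L_e / r_min = 975.00 / 43.75 = 22.3

λ ≈ 22.3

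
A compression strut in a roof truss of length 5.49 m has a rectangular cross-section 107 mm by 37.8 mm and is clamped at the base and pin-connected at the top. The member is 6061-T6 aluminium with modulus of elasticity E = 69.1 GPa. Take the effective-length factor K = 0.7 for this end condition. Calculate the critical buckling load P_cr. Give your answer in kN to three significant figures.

P_cr ≈ 22.2 kN

Buckling occurs about the weak axis: I_min = h·b³/12 with b = 37.8 mm (the shorter side).
I_min = 107×37.8³/12 = 4.816×10^5 mm⁴
I = 4.816×10^5 mm⁴ = 4.816×10^-7 m⁴
Effective length L_e = K·L = 0.7 × 5.49 = 3.843 m
P_cr = π²EI / L_e² = π² × 69.1×10⁹ × 4.816×10^-7 / 3.843² = 2.224×10^4 N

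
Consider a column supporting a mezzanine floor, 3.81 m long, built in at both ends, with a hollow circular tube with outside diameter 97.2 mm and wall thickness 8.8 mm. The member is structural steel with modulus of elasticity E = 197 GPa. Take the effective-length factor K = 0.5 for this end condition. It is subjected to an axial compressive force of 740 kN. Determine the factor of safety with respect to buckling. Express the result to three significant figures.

n ≈ 1.75

Inner diameter d_i = 97.2 − 2×8.8 = 79.60 mm
I = π(d_o⁴ − d_i⁴)/64 = π(97.2⁴ − 79.60⁴)/64 = 2.411×10^6 mm⁴
I = 2.411×10^6 mm⁴ = 2.411×10^-6 m⁴
Effective length L_e = K·L = 0.5 × 3.81 = 1.905 m
P_cr = π²EI / L_e² = π² × 197×10⁹ × 2.411×10^-6 / 1.905² = 1.292×10^6 N
Factor of safety n = P_cr / P = 1291.7 / 740 = 1.75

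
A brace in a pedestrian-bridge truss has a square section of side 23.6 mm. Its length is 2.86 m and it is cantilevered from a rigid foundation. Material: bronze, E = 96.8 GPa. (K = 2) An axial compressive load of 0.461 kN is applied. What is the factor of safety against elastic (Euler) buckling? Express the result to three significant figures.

n ≈ 1.64

I = a⁴/12 = 23.6⁴/12 = 2.585×10^4 mm⁴
I = 2.585×10^4 mm⁴ = 2.585×10^-8 m⁴
Effective length L_e = K·L = 2 × 2.86 = 5.720 m
P_cr = π²EI / L_e² = π² × 96.8×10⁹ × 2.585×10^-8 / 5.720² = 754.8 N
Factor of safety n = P_cr / P = 0.75483 / 0.461 = 1.64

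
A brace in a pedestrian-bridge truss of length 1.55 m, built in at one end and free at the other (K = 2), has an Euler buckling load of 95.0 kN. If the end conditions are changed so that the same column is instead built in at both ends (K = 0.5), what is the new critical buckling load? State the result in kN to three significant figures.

P_cr ∝ 1/K², so P_cr,new = P_cr,old × (K_old/K_new)² = 95.0 × (2/0.5)²
= 95.0 × 16.00 = 1520 kN

P_cr ≈ 1520 kN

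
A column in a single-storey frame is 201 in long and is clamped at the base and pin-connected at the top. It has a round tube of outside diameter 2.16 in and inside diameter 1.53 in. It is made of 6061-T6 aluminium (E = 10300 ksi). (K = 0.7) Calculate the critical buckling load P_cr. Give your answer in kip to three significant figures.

P_cr ≈ 4.11 kip

d_o = 2.16 in, d_i = 1.53 in
I = π(d_o⁴ − d_i⁴)/64 = π(2.16⁴ − 1.530⁴)/64 = 0.7995 in⁴
Effective length L_e = K·L = 0.7 × 201 = 140.7 in
P_cr = π²EI / L_e² = π² × 10300×10³ × 0.7995 / 140.7² = 4.106×10^3 lb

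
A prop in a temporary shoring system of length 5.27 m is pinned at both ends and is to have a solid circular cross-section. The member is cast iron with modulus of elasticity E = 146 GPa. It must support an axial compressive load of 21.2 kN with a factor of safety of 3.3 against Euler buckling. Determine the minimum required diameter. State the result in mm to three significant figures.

Required P_cr = n·P = 3.3 × 21.2 = 69.96 kN
L_e = K·L = 1 × 5.27 = 5.270 m
Required I = P_cr·L_e²/(π²E) = 6.996×10^4 × 5.270² / (π² × 1.46×10^11) = 1.348×10^-6 m⁴
I_req = 1.348×10^6 mm⁴
Solid circle: I = πd⁴/64  ⇒  d = (64I/π)^(1/4) = (64×1.348×10^6/π)^(1/4) = 72.4 mm

d ≈ 72.4 mm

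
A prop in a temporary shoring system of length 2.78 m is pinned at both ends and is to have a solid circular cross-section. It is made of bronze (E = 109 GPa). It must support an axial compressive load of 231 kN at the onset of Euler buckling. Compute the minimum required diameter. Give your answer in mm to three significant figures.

L_e = K·L = 1 × 2.78 = 2.780 m
Required I = P_cr·L_e²/(π²E) = 2.310×10^5 × 2.780² / (π² × 1.09×10^11) = 1.659×10^-6 m⁴
I_req = 1.659×10^6 mm⁴
Solid circle: I = πd⁴/64  ⇒  d = (64I/π)^(1/4) = (64×1.659×10^6/π)^(1/4) = 76.3 mm

d ≈ 76.3 mm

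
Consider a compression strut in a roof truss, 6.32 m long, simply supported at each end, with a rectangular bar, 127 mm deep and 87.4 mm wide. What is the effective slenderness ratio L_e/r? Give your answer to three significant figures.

Buckling occurs about the weak axis: I_min = h·b³/12 with b = 87.4 mm (the shorter side).
I_min = 127×87.4³/12 = 7.066×10^6 mm⁴
A = 1.110×10^4 mm²;  r_min = √(I/A) = √(7.066×10^6/1.110×10^4) = 25.23 mm
L_e = K·L = 1 × 6.32 m = 6.320 m = 6320.0 mm
λ = L_e / r_min = 6320.0 / 25.23 = 250

λ ≈ 250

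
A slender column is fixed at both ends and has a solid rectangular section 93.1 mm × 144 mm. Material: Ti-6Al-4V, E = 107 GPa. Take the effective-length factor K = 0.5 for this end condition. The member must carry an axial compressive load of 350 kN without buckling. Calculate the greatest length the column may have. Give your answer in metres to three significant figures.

L_max ≈ 10.8 m

Buckling occurs about the weak axis: I_min = h·b³/12 with b = 93.1 mm (the shorter side).
I_min = 144×93.1³/12 = 9.683×10^6 mm⁴
I = 9.683×10^-6 m⁴
At the buckling limit P_cr = P = 3.500×10^5 N
From P_cr = π²EI/(K·L)²:  L = (1/K)·√(π²EI/P_cr) = (1/0.5)·√(π²×1.07×10^11×9.683×10^-6/3.500×10^5)
L = 10.8 m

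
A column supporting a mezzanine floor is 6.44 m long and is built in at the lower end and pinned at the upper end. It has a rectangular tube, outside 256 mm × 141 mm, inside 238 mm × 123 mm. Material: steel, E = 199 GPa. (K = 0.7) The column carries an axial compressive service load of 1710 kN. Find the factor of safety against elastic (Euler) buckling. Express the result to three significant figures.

Weak-axis I_min = (h_o·b_o³ − h_i·b_i³)/12 with b_o = 141, b_i = 123.0 mm (shorter outer/inner sides).
I_min = (256×141³ − 238.0×123.0³)/12 = 2.289×10^7 mm⁴
I = 2.289×10^7 mm⁴ = 2.289×10^-5 m⁴
Effective length L_e = K·L = 0.7 × 6.44 = 4.508 m
P_cr = π²EI / L_e² = π² × 199×10⁹ × 2.289×10^-5 / 4.508² = 2.213×10^6 N
Factor of safety n = P_cr / P = 2212.7 / 1710 = 1.29

n ≈ 1.29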